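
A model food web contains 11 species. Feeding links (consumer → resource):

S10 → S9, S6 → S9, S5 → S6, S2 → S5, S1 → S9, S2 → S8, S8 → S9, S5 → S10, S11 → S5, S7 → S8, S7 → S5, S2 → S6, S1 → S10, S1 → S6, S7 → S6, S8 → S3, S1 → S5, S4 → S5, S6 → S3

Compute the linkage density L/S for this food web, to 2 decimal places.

L/S = 1.73

There are L = 19 links among S = 11 species.
L/S = 19/11 = 1.7273 ≈ 1.73.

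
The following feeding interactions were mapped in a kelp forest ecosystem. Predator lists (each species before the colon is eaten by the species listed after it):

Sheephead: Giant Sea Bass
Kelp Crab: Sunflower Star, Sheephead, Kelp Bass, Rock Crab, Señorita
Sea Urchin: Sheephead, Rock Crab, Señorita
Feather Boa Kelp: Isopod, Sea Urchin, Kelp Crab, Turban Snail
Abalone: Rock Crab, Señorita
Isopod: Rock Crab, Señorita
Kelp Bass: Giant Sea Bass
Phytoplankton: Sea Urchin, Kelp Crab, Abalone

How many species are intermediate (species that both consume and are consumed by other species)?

Intermediate species (has both prey and predators): Isopod, Sea Urchin, Kelp Crab, Abalone, Sheephead, Kelp Bass.
Count: 6.

6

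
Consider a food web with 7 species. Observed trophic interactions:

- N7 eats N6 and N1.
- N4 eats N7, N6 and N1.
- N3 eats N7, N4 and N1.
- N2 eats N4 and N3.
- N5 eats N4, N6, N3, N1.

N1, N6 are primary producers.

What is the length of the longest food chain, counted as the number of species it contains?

5 species

One longest chain: N1 → N7 → N4 → N3 → N5.
It has 5 species and 4 links.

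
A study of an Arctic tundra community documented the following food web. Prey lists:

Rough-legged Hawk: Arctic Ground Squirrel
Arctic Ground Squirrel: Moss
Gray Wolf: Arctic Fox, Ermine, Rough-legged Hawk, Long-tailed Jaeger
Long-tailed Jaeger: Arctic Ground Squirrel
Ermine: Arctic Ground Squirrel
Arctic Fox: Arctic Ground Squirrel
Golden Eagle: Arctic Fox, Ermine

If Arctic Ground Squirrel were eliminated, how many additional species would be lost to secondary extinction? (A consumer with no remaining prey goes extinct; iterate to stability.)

6

Remove Arctic Ground Squirrel.
Round 1: Arctic Fox (all prey gone), Ermine (all prey gone), Rough-legged Hawk (all prey gone), Long-tailed Jaeger (all prey gone) → extinct.
Round 2: Gray Wolf (all prey gone), Golden Eagle (all prey gone) → extinct.
No further losses. Total secondary extinctions: 6.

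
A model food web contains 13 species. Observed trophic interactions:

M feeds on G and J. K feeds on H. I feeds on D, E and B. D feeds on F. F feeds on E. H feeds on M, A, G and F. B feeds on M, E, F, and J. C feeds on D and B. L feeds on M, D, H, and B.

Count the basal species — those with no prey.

4

Basal species (no prey listed): A, E, G, J.
Count: 4.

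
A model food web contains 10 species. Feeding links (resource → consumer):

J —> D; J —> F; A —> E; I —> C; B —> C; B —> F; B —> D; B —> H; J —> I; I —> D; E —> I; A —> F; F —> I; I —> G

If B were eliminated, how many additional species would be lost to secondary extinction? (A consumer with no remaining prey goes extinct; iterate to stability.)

Remove B.
Round 1: H (all prey gone) → extinct.
No further losses. Total secondary extinctions: 1.

1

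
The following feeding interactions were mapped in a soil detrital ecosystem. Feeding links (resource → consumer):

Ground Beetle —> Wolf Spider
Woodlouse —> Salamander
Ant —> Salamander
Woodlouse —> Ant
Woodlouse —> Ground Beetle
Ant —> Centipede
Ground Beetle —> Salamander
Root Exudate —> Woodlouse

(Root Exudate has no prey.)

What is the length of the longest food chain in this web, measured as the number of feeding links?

3 links

One longest chain: Root Exudate → Woodlouse → Ant → Centipede.
It has 4 species and 3 links.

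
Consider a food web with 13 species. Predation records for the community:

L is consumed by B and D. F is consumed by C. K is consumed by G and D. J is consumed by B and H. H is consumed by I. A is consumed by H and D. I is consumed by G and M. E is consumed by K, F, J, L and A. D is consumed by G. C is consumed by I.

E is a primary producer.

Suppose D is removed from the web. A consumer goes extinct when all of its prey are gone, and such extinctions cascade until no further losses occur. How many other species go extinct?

Remove D.
Every predator of it retains at least one other prey: G still has K, I.
No consumer loses all prey, so no secondary extinctions occur.

0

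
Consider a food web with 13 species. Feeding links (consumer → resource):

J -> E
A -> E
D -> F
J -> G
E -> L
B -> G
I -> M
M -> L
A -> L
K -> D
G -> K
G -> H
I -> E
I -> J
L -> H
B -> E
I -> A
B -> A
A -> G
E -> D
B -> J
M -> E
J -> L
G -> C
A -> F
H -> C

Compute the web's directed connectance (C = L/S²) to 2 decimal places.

The web has S = 13 species and L = 26 feeding links.
C = L / S² = 26 / 169 = 0.1538 ≈ 0.15.

C = 0.15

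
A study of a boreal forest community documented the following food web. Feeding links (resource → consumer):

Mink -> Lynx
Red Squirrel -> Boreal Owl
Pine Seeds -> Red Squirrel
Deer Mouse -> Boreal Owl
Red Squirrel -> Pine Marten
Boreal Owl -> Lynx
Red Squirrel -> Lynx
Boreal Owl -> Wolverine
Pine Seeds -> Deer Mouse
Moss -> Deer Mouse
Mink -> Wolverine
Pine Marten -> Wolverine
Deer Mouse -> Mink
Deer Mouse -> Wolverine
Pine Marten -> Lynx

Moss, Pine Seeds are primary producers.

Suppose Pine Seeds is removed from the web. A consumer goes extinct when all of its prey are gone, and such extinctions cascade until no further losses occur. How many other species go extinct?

2

Remove Pine Seeds.
Round 1: Red Squirrel (all prey gone) → extinct.
Round 2: Pine Marten (all prey gone) → extinct.
No further losses. Total secondary extinctions: 2.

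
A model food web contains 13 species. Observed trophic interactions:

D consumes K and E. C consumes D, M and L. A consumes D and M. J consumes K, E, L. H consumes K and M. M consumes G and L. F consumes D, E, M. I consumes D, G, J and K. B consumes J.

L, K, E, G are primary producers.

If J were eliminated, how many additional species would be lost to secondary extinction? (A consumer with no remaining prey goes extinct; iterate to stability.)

1

Remove J.
Round 1: B (all prey gone) → extinct.
No further losses. Total secondary extinctions: 1.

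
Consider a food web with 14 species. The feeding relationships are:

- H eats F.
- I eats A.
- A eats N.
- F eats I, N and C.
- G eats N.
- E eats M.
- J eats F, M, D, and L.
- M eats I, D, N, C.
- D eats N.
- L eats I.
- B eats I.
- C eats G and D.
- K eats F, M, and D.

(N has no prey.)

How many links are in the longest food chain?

4 links

One longest chain: N → A → I → F → K.
It has 5 species and 4 links.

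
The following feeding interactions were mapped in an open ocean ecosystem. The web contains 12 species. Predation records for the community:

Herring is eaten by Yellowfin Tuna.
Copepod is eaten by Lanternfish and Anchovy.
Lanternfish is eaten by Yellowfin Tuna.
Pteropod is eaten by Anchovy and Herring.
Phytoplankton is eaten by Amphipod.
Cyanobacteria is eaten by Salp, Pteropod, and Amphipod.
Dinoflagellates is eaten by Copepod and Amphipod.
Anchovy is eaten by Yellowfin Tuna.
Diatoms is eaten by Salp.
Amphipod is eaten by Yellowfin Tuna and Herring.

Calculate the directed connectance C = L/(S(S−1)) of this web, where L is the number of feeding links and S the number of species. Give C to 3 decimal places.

C = 0.121

The web has S = 12 species and L = 16 feeding links.
C = L / (S(S−1)) = 16 / 132 = 0.1212 ≈ 0.121.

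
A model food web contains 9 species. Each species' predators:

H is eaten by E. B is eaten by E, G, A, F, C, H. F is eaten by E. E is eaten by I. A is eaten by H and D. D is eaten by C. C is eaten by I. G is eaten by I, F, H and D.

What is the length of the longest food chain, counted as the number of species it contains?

One longest chain: B → G → D → C → I.
It has 5 species and 4 links.

5 species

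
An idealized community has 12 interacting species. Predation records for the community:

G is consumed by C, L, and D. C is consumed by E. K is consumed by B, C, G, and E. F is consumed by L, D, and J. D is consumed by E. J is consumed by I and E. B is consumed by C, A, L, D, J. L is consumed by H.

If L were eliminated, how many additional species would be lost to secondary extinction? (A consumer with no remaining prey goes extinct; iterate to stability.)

Remove L.
Round 1: H (all prey gone) → extinct.
No further losses. Total secondary extinctions: 1.

1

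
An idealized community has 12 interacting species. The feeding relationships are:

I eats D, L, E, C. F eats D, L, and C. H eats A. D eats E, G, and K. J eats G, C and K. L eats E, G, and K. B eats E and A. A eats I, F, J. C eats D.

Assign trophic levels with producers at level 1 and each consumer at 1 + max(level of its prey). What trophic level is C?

G is a producer → level 1.
D eats G (level 1); other prey at levels: K 1, E 1 → level 2.
C eats D → level 3.

Trophic level 3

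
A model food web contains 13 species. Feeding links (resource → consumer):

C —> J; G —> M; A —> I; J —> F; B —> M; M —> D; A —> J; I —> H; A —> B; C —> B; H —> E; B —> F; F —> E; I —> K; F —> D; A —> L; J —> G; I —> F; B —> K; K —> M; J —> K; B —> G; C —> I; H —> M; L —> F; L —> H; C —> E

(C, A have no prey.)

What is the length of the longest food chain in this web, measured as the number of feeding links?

4 links

One longest chain: C → B → G → M → D.
It has 5 species and 4 links.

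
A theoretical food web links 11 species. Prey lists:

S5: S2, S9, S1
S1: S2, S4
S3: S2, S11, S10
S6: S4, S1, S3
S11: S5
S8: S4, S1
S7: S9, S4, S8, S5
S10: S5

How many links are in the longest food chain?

5 links

One longest chain: S2 → S1 → S5 → S10 → S3 → S6.
It has 6 species and 5 links.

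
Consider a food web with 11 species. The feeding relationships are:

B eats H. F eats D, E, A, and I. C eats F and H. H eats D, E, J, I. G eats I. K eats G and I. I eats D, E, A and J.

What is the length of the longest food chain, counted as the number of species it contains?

One longest chain: A → I → F → C.
It has 4 species and 3 links.

4 species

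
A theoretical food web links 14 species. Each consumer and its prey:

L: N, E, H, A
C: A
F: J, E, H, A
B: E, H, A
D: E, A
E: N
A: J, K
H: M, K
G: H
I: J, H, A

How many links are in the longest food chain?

2 links

One longest chain: N → E → D.
It has 3 species and 2 links.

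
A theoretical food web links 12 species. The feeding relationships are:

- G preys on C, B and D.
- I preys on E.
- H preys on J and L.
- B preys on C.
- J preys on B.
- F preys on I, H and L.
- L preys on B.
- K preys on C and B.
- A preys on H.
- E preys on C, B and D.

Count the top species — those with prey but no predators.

4

Top species (has prey, but nothing eats it): G, K, F, A.
Count: 4.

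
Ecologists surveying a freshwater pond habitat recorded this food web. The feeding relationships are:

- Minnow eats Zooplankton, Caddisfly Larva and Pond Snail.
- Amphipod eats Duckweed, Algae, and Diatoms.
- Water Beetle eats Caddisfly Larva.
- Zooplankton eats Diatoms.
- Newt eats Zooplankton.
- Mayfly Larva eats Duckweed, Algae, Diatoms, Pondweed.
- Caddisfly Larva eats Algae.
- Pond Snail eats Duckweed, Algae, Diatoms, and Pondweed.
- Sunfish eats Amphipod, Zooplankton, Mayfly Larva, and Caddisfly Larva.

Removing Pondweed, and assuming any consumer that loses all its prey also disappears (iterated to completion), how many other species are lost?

Remove Pondweed.
Every predator of it retains at least one other prey: Pond Snail still has Diatoms, Algae, Duckweed; Mayfly Larva still has Diatoms, Algae, Duckweed.
No consumer loses all prey, so no secondary extinctions occur.

0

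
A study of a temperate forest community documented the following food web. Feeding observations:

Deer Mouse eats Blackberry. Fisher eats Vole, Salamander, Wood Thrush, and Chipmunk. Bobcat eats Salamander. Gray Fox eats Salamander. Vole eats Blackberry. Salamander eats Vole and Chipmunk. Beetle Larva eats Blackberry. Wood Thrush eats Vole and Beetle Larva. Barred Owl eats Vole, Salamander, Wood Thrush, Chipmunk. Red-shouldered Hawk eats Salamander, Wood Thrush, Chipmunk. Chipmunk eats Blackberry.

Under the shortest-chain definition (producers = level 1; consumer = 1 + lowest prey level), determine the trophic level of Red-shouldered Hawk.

Blackberry is a producer → level 1.
Chipmunk eats Blackberry → level 2.
Red-shouldered Hawk eats Chipmunk → level 3.
No prey of Red-shouldered Hawk is below level 2, so 3 is the minimum.

Trophic level 3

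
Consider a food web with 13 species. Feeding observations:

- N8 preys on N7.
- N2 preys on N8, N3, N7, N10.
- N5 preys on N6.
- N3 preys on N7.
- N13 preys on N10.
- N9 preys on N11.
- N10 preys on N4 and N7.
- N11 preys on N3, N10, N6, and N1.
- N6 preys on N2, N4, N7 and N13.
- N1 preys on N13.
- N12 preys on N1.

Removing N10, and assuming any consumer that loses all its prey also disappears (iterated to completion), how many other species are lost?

3

Remove N10.
Round 1: N13 (all prey gone) → extinct.
Round 2: N1 (all prey gone) → extinct.
Round 3: N12 (all prey gone) → extinct.
No further losses. Total secondary extinctions: 3.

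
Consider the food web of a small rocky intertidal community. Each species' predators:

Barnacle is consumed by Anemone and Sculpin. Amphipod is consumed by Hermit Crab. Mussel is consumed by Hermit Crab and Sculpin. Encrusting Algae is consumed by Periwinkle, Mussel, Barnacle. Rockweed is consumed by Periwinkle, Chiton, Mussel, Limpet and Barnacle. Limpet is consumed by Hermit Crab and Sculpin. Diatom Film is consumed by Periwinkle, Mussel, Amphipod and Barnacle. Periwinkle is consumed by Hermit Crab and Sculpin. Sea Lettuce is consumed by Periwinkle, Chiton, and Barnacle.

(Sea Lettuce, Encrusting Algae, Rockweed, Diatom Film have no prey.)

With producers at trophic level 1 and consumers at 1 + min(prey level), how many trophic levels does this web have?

Producers (level 1): Sea Lettuce, Encrusting Algae, Rockweed, Diatom Film.
Following each consumer down to its lowest-level prey: Sea Lettuce → Periwinkle → Sculpin (levels 1 through 3).
All prey of Sculpin (Periwinkle 2, Mussel 2, Barnacle 2, Limpet 2) are at level 2 or above, so Sculpin is at level 1 + 2 = 3.
Every consumer has at least one prey at level 2 or below, so none exceeds level 3.

3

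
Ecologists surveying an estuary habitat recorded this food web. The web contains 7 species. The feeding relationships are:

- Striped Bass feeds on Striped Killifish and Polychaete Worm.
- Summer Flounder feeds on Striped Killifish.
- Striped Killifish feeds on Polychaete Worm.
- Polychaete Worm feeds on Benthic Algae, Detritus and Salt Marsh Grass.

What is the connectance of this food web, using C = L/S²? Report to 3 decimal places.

C = 0.143

The web has S = 7 species and L = 7 feeding links.
C = L / S² = 7 / 49 = 0.1429 ≈ 0.143.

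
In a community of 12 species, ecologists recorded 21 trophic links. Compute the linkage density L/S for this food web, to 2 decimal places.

L/S = 1.75

There are L = 21 links among S = 12 species.
L/S = 21/12 = 1.7500 ≈ 1.75.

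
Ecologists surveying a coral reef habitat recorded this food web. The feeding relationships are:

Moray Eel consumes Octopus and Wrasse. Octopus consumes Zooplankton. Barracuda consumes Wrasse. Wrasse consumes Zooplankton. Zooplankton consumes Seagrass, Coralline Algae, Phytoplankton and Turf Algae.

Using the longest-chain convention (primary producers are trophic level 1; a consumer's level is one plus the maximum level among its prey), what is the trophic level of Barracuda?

Coralline Algae is a producer → level 1.
Zooplankton eats Coralline Algae (level 1); other prey at levels: Turf Algae 1, Phytoplankton 1, Seagrass 1 → level 2.
Wrasse eats Zooplankton → level 3.
Barracuda eats Wrasse → level 4.

Trophic level 4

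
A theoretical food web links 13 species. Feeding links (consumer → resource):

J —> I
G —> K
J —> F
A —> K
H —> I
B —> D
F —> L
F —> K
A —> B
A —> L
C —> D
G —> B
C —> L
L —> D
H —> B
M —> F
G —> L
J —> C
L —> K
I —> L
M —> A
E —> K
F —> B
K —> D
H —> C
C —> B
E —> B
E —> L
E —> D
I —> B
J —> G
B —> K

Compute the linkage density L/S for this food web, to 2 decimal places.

L/S = 2.46

There are L = 32 links among S = 13 species.
L/S = 32/13 = 2.4615 ≈ 2.46.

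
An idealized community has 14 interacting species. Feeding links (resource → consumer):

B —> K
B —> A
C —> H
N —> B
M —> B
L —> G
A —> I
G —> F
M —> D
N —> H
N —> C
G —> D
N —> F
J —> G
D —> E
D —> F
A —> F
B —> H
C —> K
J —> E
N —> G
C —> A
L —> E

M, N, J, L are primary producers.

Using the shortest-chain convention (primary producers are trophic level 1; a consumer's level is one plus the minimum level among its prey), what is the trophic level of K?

N is a producer → level 1.
C eats N → level 2.
K eats C → level 3.
No prey of K is below level 2, so 3 is the minimum.

Trophic level 3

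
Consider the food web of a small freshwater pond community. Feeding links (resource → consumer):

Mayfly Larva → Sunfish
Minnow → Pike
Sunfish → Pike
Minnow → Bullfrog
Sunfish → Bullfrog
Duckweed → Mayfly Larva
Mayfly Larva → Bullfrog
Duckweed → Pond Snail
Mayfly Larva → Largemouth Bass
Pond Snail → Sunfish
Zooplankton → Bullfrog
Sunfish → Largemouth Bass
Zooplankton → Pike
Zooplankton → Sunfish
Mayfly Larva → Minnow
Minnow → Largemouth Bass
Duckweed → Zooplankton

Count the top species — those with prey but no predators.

3

Top species (has prey, but nothing eats it): Largemouth Bass, Bullfrog, Pike.
Count: 3.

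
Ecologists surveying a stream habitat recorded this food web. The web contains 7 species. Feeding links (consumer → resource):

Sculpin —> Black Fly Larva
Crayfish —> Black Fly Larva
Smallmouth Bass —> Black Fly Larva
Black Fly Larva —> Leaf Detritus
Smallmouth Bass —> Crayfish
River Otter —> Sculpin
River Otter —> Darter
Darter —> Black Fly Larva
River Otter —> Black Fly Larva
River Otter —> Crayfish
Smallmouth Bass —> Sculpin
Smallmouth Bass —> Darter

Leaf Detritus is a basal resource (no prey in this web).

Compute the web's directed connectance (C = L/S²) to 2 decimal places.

The web has S = 7 species and L = 12 feeding links.
C = L / S² = 12 / 49 = 0.2449 ≈ 0.24.

C = 0.24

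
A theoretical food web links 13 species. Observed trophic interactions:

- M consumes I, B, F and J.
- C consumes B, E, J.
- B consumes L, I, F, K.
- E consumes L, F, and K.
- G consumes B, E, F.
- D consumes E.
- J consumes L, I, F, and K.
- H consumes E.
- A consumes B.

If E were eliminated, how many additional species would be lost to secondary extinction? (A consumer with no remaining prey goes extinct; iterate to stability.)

Remove E.
Round 1: H (all prey gone), D (all prey gone) → extinct.
No further losses. Total secondary extinctions: 2.

2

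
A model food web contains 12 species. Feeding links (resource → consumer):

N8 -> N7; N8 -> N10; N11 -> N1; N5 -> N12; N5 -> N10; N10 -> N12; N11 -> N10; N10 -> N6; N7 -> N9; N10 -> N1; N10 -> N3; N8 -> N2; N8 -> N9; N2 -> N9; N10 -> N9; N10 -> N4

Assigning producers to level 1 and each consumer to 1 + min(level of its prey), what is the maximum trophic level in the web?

3

Producers (level 1): N8, N11, N5.
Following each consumer down to its lowest-level prey: N8 → N10 → N4 (levels 1 through 3).
All prey of N4 (N10 2) are at level 2 or above, so N4 is at level 1 + 2 = 3.
Every consumer has at least one prey at level 2 or below, so none exceeds level 3.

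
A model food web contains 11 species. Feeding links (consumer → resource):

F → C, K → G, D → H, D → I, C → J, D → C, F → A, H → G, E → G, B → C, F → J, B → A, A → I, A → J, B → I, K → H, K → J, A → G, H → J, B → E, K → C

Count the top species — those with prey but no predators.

Top species (has prey, but nothing eats it): F, D, K, B.
Count: 4.

4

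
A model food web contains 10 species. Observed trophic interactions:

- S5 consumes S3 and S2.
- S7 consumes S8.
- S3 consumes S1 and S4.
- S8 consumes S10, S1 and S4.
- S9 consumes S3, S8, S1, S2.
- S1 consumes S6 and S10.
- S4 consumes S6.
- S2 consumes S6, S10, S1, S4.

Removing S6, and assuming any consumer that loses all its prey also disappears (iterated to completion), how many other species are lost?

Remove S6.
Round 1: S4 (all prey gone) → extinct.
No further losses. Total secondary extinctions: 1.

1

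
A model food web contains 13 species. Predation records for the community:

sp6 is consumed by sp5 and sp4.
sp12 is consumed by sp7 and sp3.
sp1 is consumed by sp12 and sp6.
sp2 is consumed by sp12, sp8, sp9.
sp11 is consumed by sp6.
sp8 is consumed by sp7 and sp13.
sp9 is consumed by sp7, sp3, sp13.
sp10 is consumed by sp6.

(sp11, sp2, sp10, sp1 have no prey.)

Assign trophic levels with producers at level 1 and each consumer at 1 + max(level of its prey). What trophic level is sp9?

sp2 is a producer → level 1.
sp9 eats sp2 → level 2.

Trophic level 2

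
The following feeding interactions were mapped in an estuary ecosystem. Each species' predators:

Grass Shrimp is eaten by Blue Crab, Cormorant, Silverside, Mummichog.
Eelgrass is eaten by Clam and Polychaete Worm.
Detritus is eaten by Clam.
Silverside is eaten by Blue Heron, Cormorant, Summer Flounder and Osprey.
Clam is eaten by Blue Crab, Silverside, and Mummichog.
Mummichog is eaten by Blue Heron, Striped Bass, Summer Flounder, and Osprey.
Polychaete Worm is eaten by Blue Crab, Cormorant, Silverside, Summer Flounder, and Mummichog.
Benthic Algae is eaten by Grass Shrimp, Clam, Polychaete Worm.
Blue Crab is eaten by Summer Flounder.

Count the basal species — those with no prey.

Basal species (no prey listed): Detritus, Benthic Algae, Eelgrass.
Count: 3.

3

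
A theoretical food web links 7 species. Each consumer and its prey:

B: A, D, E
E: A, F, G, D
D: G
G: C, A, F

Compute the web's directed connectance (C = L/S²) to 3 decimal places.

The web has S = 7 species and L = 11 feeding links.
C = L / S² = 11 / 49 = 0.2245 ≈ 0.224.

C = 0.224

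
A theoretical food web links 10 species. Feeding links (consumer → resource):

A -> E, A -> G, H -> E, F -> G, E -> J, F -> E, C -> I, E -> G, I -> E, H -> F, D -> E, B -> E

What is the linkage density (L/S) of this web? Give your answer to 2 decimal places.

There are L = 12 links among S = 10 species.
L/S = 12/10 = 1.2000 ≈ 1.20.

L/S = 1.20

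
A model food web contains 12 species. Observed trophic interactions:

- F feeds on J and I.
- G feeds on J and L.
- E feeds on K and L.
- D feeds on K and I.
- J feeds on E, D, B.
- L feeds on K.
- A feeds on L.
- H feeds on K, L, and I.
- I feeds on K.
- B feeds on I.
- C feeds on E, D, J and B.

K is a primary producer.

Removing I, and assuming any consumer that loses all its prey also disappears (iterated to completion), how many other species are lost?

Remove I.
Round 1: B (all prey gone) → extinct.
No further losses. Total secondary extinctions: 1.

1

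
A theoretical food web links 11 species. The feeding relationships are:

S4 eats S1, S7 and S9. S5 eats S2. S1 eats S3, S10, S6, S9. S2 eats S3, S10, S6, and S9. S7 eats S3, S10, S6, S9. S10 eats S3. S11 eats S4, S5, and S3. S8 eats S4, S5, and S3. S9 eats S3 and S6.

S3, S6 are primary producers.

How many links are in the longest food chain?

4 links

One longest chain: S3 → S10 → S1 → S4 → S8.
It has 5 species and 4 links.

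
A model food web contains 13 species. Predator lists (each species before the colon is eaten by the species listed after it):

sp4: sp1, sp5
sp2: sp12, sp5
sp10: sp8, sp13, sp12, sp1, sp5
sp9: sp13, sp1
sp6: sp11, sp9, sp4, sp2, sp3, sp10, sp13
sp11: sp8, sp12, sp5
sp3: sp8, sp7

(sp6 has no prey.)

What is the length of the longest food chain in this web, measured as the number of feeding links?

2 links

One longest chain: sp6 → sp11 → sp8.
It has 3 species and 2 links.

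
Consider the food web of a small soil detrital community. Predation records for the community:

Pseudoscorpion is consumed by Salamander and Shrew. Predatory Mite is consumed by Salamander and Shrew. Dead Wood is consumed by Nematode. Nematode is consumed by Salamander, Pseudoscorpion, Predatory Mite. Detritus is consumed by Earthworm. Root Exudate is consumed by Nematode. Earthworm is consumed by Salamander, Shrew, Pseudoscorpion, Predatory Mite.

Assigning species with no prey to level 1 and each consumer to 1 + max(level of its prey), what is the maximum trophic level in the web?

4

Basal resources (level 1): Dead Wood, Detritus, Root Exudate.
Detritus → Earthworm → Predatory Mite → Shrew gives Shrew level 4.
No species has a prey at level 4, so no species reaches level 5.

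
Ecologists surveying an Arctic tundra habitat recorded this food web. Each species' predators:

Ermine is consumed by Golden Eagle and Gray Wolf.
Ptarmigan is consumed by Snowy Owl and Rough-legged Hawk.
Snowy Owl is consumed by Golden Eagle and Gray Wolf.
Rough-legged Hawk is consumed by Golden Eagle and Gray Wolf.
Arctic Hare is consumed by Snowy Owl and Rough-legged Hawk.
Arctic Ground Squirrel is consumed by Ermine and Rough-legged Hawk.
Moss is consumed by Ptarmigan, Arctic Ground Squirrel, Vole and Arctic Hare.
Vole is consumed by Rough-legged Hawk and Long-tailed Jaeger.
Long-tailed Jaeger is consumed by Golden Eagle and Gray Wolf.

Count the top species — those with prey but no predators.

Top species (has prey, but nothing eats it): Gray Wolf, Golden Eagle.
Count: 2.

2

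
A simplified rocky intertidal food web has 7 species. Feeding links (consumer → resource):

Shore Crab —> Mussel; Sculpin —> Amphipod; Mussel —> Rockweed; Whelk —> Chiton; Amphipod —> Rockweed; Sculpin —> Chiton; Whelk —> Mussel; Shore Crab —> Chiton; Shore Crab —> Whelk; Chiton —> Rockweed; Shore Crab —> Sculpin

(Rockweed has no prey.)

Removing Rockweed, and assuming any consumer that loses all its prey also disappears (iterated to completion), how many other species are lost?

6

Remove Rockweed.
Round 1: Amphipod (all prey gone), Chiton (all prey gone), Mussel (all prey gone) → extinct.
Round 2: Sculpin (all prey gone), Whelk (all prey gone) → extinct.
Round 3: Shore Crab (all prey gone) → extinct.
No further losses. Total secondary extinctions: 6.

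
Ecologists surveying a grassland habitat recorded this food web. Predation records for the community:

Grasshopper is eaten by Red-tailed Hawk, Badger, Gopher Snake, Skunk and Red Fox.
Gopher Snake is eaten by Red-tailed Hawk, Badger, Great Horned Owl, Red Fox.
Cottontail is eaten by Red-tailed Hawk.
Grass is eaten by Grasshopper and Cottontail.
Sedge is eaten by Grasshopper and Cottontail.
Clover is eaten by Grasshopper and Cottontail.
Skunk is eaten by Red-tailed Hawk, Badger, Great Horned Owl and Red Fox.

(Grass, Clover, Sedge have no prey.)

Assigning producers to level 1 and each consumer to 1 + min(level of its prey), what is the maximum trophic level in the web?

Producers (level 1): Grass, Clover, Sedge.
Following each consumer down to its lowest-level prey: Grass → Grasshopper → Gopher Snake → Great Horned Owl (levels 1 through 4).
All prey of Great Horned Owl (Gopher Snake 3, Skunk 3) are at level 3 or above, so Great Horned Owl is at level 1 + 3 = 4.
Every consumer has at least one prey at level 3 or below, so none exceeds level 4.

4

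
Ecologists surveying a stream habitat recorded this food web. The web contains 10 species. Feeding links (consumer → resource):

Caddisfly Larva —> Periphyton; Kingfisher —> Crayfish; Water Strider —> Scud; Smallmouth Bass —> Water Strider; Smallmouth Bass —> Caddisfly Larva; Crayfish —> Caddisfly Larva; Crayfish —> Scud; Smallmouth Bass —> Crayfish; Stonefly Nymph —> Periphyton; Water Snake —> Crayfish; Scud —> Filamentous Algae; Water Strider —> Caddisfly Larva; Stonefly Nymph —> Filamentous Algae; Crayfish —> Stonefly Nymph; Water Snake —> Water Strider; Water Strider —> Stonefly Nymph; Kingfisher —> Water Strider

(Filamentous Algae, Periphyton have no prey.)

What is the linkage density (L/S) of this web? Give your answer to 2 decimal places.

L/S = 1.70

There are L = 17 links among S = 10 species.
L/S = 17/10 = 1.7000 ≈ 1.70.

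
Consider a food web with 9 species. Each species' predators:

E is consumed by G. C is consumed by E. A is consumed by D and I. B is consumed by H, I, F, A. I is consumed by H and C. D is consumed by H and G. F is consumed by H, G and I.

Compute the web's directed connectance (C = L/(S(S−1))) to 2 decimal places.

C = 0.21

The web has S = 9 species and L = 15 feeding links.
C = L / (S(S−1)) = 15 / 72 = 0.2083 ≈ 0.21.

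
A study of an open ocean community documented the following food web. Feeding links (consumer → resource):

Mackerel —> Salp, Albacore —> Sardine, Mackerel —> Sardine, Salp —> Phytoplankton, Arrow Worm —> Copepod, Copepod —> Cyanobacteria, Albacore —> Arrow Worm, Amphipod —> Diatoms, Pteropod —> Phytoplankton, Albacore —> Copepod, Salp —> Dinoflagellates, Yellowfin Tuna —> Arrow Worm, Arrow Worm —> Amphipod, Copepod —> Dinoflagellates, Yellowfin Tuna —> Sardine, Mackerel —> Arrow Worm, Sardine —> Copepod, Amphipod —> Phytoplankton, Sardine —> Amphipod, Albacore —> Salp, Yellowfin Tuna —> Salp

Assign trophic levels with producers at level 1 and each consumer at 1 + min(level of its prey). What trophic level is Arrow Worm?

Phytoplankton is a producer → level 1.
Amphipod eats Phytoplankton → level 2.
Arrow Worm eats Amphipod → level 3.
No prey of Arrow Worm is below level 2, so 3 is the minimum.

Trophic level 3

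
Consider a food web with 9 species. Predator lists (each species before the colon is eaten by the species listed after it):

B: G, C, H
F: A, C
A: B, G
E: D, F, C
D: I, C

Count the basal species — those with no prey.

1

Basal species (no prey listed): E.
Count: 1.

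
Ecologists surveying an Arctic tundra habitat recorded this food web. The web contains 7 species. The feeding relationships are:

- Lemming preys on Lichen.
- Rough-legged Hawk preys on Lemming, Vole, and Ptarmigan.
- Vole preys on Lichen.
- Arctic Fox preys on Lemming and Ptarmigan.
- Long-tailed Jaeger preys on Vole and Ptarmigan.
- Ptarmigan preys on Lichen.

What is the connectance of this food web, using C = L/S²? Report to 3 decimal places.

The web has S = 7 species and L = 10 feeding links.
C = L / S² = 10 / 49 = 0.2041 ≈ 0.204.

C = 0.204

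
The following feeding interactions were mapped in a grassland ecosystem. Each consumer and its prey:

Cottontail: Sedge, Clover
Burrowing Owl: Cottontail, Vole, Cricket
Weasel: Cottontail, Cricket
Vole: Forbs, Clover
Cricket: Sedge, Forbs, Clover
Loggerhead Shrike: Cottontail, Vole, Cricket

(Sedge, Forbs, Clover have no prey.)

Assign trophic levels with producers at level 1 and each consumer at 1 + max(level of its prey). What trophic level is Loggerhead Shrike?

Sedge is a producer → level 1.
Cottontail eats Sedge (level 1); other prey at levels: Clover 1 → level 2.
Loggerhead Shrike eats Cottontail (level 2); other prey at levels: Vole 2, Cricket 2 → level 3.

Trophic level 3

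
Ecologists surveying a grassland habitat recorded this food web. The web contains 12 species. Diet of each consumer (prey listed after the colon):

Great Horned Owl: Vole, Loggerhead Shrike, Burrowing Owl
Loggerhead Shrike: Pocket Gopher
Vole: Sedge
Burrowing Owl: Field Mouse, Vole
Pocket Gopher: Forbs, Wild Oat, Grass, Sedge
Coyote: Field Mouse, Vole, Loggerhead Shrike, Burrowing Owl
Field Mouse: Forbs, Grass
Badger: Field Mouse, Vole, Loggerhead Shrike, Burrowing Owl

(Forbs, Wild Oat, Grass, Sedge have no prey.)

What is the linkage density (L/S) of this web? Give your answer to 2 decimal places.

L/S = 1.75

There are L = 21 links among S = 12 species.
L/S = 21/12 = 1.7500 ≈ 1.75.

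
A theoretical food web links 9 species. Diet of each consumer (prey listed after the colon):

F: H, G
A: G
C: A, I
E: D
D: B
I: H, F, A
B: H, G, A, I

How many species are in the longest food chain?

6 species

One longest chain: H → F → I → B → D → E.
It has 6 species and 5 links.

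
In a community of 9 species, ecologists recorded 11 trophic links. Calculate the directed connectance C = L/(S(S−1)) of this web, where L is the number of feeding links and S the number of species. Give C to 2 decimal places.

C = 0.15

The web has S = 9 species and L = 11 feeding links.
C = L / (S(S−1)) = 11 / 72 = 0.1528 ≈ 0.15.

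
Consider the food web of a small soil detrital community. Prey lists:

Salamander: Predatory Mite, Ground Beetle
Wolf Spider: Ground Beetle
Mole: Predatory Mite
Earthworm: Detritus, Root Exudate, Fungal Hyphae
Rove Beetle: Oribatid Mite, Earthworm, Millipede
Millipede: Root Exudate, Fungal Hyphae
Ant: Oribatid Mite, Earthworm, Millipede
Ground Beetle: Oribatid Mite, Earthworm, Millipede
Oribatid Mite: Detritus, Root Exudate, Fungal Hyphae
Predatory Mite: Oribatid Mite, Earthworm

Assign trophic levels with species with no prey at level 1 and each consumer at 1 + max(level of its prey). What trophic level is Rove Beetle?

Trophic level 3

Detritus has no prey (basal) → level 1.
Oribatid Mite eats Detritus (level 1); other prey at levels: Root Exudate 1, Fungal Hyphae 1 → level 2.
Rove Beetle eats Oribatid Mite (level 2); other prey at levels: Earthworm 2, Millipede 2 → level 3.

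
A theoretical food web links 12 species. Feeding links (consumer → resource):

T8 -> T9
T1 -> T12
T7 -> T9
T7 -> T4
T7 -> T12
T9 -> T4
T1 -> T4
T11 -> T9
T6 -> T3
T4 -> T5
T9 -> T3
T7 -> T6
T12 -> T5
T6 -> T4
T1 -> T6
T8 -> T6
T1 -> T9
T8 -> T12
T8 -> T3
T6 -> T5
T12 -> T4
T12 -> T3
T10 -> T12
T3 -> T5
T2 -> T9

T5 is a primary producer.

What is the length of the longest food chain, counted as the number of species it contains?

4 species

One longest chain: T5 → T4 → T12 → T10.
It has 4 species and 3 links.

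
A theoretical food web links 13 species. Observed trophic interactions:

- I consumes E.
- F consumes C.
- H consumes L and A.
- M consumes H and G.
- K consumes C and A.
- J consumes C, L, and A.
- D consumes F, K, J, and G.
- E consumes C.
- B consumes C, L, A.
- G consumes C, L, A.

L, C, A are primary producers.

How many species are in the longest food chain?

3 species

One longest chain: C → E → I.
It has 3 species and 2 links.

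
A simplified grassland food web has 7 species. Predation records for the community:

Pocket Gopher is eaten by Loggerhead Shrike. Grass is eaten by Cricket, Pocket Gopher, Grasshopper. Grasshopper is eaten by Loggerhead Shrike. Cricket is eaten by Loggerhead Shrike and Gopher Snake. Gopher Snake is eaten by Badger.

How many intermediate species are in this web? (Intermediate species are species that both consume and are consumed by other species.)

Intermediate species (has both prey and predators): Cricket, Pocket Gopher, Grasshopper, Gopher Snake.
Count: 4.

4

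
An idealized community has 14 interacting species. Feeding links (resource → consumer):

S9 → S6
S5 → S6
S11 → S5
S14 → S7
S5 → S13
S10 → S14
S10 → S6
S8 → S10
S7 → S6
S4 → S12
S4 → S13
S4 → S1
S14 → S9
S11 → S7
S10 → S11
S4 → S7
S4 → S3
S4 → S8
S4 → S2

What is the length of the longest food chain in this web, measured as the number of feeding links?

One longest chain: S4 → S8 → S10 → S14 → S9 → S6.
It has 6 species and 5 links.

5 links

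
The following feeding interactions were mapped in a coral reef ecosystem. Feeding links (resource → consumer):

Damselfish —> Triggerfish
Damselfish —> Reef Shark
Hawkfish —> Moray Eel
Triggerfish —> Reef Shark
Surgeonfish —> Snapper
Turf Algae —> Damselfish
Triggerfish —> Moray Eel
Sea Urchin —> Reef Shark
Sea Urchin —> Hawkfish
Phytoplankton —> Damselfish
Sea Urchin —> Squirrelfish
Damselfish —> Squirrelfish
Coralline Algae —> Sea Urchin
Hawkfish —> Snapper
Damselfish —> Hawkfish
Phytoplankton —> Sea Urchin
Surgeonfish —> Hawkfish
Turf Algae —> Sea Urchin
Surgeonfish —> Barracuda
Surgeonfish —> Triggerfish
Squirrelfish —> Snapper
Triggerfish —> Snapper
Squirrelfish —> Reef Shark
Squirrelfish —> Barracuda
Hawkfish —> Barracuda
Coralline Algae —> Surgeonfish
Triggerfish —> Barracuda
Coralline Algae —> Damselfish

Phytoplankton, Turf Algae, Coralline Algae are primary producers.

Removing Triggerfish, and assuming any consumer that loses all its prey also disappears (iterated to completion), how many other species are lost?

0

Remove Triggerfish.
Every predator of it retains at least one other prey: Barracuda still has Surgeonfish, Squirrelfish, Hawkfish; Reef Shark still has Sea Urchin, Damselfish, Squirrelfish; Snapper still has Surgeonfish, Squirrelfish, Hawkfish; Moray Eel still has Hawkfish.
No consumer loses all prey, so no secondary extinctions occur.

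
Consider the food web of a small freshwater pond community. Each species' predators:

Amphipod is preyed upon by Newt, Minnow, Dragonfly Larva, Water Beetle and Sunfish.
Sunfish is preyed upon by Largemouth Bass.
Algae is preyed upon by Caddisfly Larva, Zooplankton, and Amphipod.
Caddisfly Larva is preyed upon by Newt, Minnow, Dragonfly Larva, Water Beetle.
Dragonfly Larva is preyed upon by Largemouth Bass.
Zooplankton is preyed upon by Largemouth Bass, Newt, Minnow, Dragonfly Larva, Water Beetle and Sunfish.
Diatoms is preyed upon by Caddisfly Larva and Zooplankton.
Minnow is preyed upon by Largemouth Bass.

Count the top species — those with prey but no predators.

Top species (has prey, but nothing eats it): Newt, Water Beetle, Largemouth Bass.
Count: 3.

3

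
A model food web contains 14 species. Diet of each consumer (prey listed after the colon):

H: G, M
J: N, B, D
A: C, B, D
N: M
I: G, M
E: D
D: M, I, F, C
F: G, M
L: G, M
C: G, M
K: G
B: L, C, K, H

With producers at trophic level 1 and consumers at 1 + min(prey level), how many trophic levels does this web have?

3

Producers (level 1): G, M.
Following each consumer down to its lowest-level prey: G → H → B (levels 1 through 3).
All prey of B (H 2, L 2, C 2, K 2) are at level 2 or above, so B is at level 1 + 2 = 3.
Every consumer has at least one prey at level 2 or below, so none exceeds level 3.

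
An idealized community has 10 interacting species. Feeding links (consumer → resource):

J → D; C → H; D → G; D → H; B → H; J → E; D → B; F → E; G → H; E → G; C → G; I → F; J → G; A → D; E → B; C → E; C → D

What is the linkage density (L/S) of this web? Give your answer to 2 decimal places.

L/S = 1.70

There are L = 17 links among S = 10 species.
L/S = 17/10 = 1.7000 ≈ 1.70.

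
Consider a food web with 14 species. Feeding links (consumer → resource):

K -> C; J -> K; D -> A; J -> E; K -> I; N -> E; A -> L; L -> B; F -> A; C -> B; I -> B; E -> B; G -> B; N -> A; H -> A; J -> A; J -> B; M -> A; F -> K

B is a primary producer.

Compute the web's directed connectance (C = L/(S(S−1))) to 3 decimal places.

The web has S = 14 species and L = 19 feeding links.
C = L / (S(S−1)) = 19 / 182 = 0.1044 ≈ 0.104.

C = 0.104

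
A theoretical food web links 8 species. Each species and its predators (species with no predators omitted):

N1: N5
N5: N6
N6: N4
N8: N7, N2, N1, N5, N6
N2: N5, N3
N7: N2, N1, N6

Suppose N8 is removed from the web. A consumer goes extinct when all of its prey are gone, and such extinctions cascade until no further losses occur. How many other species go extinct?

Remove N8.
Round 1: N7 (all prey gone) → extinct.
Round 2: N2 (all prey gone), N1 (all prey gone) → extinct.
Round 3: N5 (all prey gone), N3 (all prey gone) → extinct.
Round 4: N6 (all prey gone) → extinct.
Round 5: N4 (all prey gone) → extinct.
No further losses. Total secondary extinctions: 7.

7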